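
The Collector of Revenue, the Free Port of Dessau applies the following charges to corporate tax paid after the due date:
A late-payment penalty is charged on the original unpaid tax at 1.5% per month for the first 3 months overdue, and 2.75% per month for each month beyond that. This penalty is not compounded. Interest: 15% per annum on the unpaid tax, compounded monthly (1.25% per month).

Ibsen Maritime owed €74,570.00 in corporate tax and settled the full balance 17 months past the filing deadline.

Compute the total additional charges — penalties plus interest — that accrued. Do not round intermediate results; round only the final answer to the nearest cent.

€49,599.35

Penalty, months 1–3: 3 × 1.5% × €74,570.00 = €3,355.65
Penalty, months 4–17: 14 × 2.75% × €74,570.00 = €28,709.45
Interest: €74,570.00 × ((1 + 0.0125)^17 − 1) = €74,570.00 × 0.2351382… = €17,534.2531…
Penalties + interest = €32,065.1000 + €17,534.2531… = €49,599.35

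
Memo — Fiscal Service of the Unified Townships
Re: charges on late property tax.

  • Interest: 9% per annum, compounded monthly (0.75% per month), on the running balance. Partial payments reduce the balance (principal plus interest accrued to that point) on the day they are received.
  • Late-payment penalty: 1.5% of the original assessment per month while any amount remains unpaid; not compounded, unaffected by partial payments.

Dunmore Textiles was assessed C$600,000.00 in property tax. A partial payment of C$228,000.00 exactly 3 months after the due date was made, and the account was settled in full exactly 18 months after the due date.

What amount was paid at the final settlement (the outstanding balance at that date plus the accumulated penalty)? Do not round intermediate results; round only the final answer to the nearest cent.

Balance at month 3: C$600,000.0000 × (1 + 0.0075)^3 = C$613,601.5031…
After C$228,000.00 payment: C$613,601.5031… − C$228,000.00 = C$385,601.5031…
Balance at month 18: C$385,601.5031… × (1 + 0.0075)^15 = C$431,334.8417…
Penalty: 18 × 1.5% × C$600,000.00 = C$162,000.00
Final settlement = outstanding balance + penalty = C$431,334.8417… + C$162,000.00 = C$593,334.84

C$593,334.84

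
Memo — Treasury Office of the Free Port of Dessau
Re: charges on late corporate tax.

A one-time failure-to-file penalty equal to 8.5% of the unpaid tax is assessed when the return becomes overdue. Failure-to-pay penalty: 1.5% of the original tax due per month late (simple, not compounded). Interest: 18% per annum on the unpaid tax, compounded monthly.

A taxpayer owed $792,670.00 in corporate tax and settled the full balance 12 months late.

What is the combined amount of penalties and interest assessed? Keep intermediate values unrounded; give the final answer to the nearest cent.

Failure-to-file penalty: 8.5% × $792,670.00 = $67,376.95
Failure-to-pay penalty = 1.5% × $792,670.00 × 12 mo = $142,680.60
Interest (18%/yr ÷ 12 = 1.5%/month): $792,670.00 × ((1 + 0.015)^12 − 1) = $155,060.6560…
Penalties + interest = $210,057.5500 + $155,060.6560… = $365,118.21

$365,118.21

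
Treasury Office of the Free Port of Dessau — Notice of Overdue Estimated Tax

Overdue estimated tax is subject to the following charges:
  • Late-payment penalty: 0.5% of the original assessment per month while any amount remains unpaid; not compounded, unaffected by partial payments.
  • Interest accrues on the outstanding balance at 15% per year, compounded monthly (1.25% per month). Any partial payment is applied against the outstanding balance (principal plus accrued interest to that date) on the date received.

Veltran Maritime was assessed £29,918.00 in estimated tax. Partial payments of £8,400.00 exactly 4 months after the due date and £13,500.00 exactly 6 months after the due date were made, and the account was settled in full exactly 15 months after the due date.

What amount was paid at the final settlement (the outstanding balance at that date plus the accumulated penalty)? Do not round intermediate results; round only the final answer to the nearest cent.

Balance at month 4: £29,918.0000 × (1 + 0.0125)^4 = £31,442.1826…
After £8,400.00 payment: £31,442.1826… − £8,400.00 = £23,042.1826…
Balance at month 6: £23,042.1826… × (1 + 0.0125)^2 = £23,621.8375…
After £13,500.00 payment: £23,621.8375… − £13,500.00 = £10,121.8375…
Balance at month 15: £10,121.8375… × (1 + 0.0125)^9 = £11,319.1717…
Penalty: 15 × 0.5% × £29,918.00 = £2,243.85
Final settlement = outstanding balance + penalty = £11,319.1717… + £2,243.85 = £13,563.02

£13,563.02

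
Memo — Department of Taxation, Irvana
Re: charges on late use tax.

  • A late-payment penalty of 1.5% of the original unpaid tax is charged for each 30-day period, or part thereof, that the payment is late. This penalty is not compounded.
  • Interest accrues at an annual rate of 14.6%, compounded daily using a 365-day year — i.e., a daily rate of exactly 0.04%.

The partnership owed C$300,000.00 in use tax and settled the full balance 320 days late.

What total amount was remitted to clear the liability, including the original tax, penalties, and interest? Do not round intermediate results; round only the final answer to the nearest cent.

C$390,457.17

Penalty periods: ⌈320/30⌉ = 11; penalty = 11 × 1.5% × C$300,000.00 = C$49,500.00
Interest: C$300,000.00 × ((1 + 0.0004)^320 − 1) = C$300,000.00 × 0.13652392… = C$40,957.1745…
Total = C$300,000.00 + C$49,500.0000 + C$40,957.1745… = C$390,457.17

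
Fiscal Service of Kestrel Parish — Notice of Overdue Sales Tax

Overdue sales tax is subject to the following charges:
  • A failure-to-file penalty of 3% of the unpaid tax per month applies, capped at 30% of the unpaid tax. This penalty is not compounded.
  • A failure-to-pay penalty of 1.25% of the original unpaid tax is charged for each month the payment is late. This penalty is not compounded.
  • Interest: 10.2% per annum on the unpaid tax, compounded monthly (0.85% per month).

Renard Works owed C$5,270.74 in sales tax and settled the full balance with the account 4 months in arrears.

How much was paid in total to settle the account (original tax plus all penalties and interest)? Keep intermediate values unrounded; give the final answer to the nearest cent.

Failure-to-file: 4 × 3% × C$5,270.74 = C$632.49… (under the 30% cap)
Failure-to-pay penalty: 4 × 1.25% × C$5,270.74 = C$263.54…
Interest: C$5,270.74 × ((1 + 0.0085)^4 − 1) = C$5,270.74 × 0.0344360… = C$181.5030…
Total = C$5,270.74 + C$896.0258 + C$181.5030… = C$6,348.27

C$6,348.27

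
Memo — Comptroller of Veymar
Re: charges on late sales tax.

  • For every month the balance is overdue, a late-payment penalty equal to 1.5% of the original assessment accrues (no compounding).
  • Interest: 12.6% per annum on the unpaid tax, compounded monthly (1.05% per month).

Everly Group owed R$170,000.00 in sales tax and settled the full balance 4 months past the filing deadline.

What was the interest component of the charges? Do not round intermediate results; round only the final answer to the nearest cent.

R$7,253.24

Interest: R$170,000.00 × ((1 + 0.0105)^4 − 1) = R$170,000.00 × 0.0426661… = R$7,253.2443…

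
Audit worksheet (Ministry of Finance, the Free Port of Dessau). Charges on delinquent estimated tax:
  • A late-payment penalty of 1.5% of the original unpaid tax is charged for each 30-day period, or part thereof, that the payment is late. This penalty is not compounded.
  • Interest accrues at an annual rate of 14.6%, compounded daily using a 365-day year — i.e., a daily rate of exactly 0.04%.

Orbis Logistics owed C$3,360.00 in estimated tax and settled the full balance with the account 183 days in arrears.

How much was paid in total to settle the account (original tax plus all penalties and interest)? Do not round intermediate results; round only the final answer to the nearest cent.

Penalty periods: ⌈183/30⌉ = 7; penalty = 7 × 1.5% × C$3,360.00 = C$352.80
Interest: C$3,360.00 × ((1 + 0.0004)^183 − 1) = C$3,360.00 × 0.07592996… = C$255.1247…
Total = C$3,360.00 + C$352.8000 + C$255.1247… = C$3,967.92

C$3,967.92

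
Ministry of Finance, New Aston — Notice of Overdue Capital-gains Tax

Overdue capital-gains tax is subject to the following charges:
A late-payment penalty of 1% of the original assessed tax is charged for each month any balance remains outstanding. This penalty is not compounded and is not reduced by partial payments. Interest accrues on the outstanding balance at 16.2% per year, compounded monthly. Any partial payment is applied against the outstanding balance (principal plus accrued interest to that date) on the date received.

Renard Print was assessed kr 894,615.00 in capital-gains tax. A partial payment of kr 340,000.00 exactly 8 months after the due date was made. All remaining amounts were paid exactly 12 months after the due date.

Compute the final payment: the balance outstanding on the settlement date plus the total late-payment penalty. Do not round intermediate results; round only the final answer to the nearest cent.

Monthly rate = 16.2% ÷ 12 = 1.35%
Balance at month 8: kr 894,615.0000 × (1 + 0.0135)^8 = kr 995,924.0039…
After kr 340,000.00 payment: kr 995,924.0039… − kr 340,000.00 = kr 655,924.0039…
Balance at month 12: kr 655,924.0039… × (1 + 0.0135)^4 = kr 692,067.6301…
Penalty: 12 × 1% × kr 894,615.00 = kr 107,353.80
Final settlement = outstanding balance + penalty = kr 692,067.6301… + kr 107,353.80 = kr 799,421.43

kr 799,421.43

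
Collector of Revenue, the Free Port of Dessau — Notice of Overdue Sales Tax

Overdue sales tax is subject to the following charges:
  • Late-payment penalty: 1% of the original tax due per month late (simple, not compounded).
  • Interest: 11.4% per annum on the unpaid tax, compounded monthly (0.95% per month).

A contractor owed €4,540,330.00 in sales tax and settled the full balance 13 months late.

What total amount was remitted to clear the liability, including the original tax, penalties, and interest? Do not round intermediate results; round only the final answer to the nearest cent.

Late-payment penalty = 1% × €4,540,330.00 × 13 mo = €590,242.90
Interest: €4,540,330.00 × ((1 + 0.0095)^13 − 1) = €4,540,330.00 × 0.1307906… = €593,832.6385…
Total = €4,540,330.00 + €590,242.9000 + €593,832.6385… = €5,724,405.54

€5,724,405.54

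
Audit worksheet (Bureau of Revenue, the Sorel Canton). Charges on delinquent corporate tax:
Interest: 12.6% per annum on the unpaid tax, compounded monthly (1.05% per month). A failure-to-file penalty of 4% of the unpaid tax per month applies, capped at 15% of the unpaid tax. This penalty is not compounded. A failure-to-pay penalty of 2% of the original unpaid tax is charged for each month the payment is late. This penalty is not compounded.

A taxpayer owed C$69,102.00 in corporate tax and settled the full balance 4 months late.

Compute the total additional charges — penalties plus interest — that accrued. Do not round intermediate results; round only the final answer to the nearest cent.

C$18,841.78

Failure-to-file: 4 × 4% × C$69,102.00 = C$11,056.32, capped at 15% × C$69,102.00 = C$10,365.30
Failure-to-pay penalty: 4 × 2% × C$69,102.00 = C$5,528.16
Interest: C$69,102.00 × ((1 + 0.0105)^4 − 1) = C$69,102.00 × 0.0426661… = C$2,948.3158…
Penalties + interest = C$15,893.4600 + C$2,948.3158… = C$18,841.78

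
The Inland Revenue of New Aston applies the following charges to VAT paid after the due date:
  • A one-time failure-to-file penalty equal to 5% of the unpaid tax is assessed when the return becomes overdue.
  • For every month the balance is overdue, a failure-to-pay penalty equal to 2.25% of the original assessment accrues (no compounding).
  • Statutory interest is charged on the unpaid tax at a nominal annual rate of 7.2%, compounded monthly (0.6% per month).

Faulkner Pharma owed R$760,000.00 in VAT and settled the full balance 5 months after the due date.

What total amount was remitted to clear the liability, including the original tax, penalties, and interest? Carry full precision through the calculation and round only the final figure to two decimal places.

R$906,575.25

Failure-to-file penalty: 5% × R$760,000.00 = R$38,000.00
Failure-to-pay penalty: 5 × 2.25% × R$760,000.00 = R$85,500.00
Interest: R$760,000.00 × ((1 + 0.006)^5 − 1) = R$760,000.00 × 0.0303622… = R$23,075.2465…
Total = R$760,000.00 + R$123,500.0000 + R$23,075.2465… = R$906,575.25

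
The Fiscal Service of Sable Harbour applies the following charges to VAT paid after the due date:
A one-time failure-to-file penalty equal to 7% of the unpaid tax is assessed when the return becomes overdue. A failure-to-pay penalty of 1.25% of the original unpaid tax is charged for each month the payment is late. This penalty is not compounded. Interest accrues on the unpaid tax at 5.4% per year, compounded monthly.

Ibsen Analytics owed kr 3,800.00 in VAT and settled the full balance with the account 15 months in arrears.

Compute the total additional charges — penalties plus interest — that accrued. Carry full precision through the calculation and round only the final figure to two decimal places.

Failure-to-file penalty: 7% × kr 3,800.00 = kr 266.00
Failure-to-pay penalty = 1.25% × kr 3,800.00 × 15 mo = kr 712.50
Interest (5.4%/yr ÷ 12 = 0.45%/month): kr 3,800.00 × ((1 + 0.0045)^15 − 1) = kr 264.7395…
Penalties + interest = kr 978.5000 + kr 264.7395… = kr 1,243.24

kr 1,243.24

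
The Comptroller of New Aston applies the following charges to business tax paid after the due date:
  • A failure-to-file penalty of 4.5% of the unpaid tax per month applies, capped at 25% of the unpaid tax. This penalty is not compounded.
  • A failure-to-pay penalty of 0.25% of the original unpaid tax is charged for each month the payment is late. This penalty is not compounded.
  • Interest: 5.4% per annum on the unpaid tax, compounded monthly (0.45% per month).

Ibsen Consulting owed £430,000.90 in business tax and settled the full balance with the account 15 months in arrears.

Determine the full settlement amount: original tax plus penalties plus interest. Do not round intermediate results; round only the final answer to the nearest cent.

Failure-to-file: 15 × 4.5% × £430,000.90 = £290,250.61…, capped at 25% × £430,000.90 = £107,500.23…
Failure-to-pay penalty: 15 × 0.25% × £430,000.90 = £16,125.03…
Interest: £430,000.90 × ((1 + 0.0045)^15 − 1) = £430,000.90 × 0.0696683… = £29,957.4219…
Total = £430,000.90 + £123,625.2588… + £29,957.4219… = £583,583.58

£583,583.58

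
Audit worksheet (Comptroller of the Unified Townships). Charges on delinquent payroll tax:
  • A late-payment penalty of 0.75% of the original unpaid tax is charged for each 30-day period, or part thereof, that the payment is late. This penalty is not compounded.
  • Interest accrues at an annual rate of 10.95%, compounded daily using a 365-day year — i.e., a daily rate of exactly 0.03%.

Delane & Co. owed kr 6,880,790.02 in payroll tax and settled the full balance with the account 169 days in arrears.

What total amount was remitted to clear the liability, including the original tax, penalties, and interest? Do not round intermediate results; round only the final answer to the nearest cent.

kr 7,548,221.46

Penalty periods: ⌈169/30⌉ = 6; penalty = 6 × 0.75% × kr 6,880,790.02 = kr 309,635.55…
Interest: kr 6,880,790.02 × ((1 + 0.0003)^169 − 1) = kr 6,880,790.02 × 0.05199924… = kr 357,795.8852…
Total = kr 6,880,790.02 + kr 309,635.5509 + kr 357,795.8852… = kr 7,548,221.46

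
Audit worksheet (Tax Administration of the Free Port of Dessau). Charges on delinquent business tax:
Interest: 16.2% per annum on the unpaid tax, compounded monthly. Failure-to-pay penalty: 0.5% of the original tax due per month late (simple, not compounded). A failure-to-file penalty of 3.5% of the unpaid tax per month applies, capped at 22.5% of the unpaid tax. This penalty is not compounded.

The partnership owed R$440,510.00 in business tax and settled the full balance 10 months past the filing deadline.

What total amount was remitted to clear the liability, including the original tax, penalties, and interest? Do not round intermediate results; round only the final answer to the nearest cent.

Failure-to-file: 10 × 3.5% × R$440,510.00 = R$154,178.50, capped at 22.5% × R$440,510.00 = R$99,114.75
Failure-to-pay penalty: 10 × 0.5% × R$440,510.00 = R$22,025.50
Interest (16.2%/yr ÷ 12 = 1.35%/month): R$440,510.00 × ((1 + 0.0135)^10 − 1) = R$63,214.7640…
Total = R$440,510.00 + R$121,140.2500 + R$63,214.7640… = R$624,865.01

R$624,865.01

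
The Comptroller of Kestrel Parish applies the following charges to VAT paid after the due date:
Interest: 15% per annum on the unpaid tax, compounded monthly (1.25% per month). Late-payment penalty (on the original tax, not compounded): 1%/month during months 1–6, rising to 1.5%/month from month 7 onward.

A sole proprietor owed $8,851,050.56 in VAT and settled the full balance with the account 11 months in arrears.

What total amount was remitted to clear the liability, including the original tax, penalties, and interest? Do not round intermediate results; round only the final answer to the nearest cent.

Penalty, months 1–6: 6 × 1% × $8,851,050.56 = $531,063.03…
Penalty, months 7–11: 5 × 1.5% × $8,851,050.56 = $663,828.79…
Interest: $8,851,050.56 × ((1 + 0.0125)^11 − 1) = $8,851,050.56 × 0.1464242… = $1,296,008.1305…
Total = $8,851,050.56 + $1,194,891.8256 + $1,296,008.1305… = $11,341,950.52

$11,341,950.52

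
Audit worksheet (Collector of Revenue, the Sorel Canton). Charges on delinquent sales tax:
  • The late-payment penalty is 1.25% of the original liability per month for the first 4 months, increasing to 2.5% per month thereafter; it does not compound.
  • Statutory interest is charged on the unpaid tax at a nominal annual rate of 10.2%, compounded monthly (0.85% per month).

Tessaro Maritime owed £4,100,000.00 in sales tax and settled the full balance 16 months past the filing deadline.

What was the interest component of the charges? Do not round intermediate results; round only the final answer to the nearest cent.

Interest: £4,100,000.00 × ((1 + 0.0085)^16 − 1) = £4,100,000.00 × 0.1450236… = £594,596.7903…

£594,596.79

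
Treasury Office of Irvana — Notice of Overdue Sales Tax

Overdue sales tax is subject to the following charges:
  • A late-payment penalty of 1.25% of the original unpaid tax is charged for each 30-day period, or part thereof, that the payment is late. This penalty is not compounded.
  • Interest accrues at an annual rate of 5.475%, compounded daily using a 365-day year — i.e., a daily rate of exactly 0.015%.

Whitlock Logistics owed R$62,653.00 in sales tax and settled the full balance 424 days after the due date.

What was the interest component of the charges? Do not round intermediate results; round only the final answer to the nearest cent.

R$4,113.86

Interest: R$62,653.00 × ((1 + 0.00015)^424 − 1) = R$62,653.00 × 0.06566096… = R$4,113.8564…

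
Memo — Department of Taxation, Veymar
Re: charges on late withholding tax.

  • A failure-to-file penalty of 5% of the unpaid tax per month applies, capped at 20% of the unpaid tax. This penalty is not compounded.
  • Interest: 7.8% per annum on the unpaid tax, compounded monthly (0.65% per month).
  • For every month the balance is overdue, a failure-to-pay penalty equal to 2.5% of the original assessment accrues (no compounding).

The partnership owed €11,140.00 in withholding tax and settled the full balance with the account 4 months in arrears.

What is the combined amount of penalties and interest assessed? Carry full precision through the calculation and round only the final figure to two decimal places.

Failure-to-file: 4 × 5% × €11,140.00 = €2,228.00, capped at 20% × €11,140.00 = €2,228.00
Failure-to-pay penalty: 4 × 2.5% × €11,140.00 = €1,114.00
Interest: €11,140.00 × ((1 + 0.0065)^4 − 1) = €11,140.00 × 0.0262546… = €292.4762…
Penalties + interest = €3,342.0000 + €292.4762… = €3,634.48

€3,634.48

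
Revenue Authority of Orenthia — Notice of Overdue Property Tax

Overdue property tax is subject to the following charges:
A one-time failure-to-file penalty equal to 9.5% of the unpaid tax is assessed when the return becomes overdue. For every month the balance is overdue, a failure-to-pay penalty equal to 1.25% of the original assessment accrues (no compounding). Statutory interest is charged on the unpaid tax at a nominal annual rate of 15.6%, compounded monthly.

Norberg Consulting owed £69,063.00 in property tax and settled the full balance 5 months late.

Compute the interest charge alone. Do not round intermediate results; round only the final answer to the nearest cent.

£4,607.34

Interest (15.6%/yr ÷ 12 = 1.3%/month): £69,063.00 × ((1 + 0.013)^5 − 1) = £4,607.3387…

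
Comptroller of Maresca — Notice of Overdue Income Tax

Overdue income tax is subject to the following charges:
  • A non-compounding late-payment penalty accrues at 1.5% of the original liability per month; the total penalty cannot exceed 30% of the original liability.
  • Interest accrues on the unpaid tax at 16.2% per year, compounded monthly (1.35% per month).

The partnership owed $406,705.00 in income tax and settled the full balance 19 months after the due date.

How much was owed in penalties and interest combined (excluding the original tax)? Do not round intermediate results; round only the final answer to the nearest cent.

$233,929.79

Penalty: 19 × 1.5% × $406,705.00 = $115,910.93… (below the 30% cap of $122,011.50)
Interest: $406,705.00 × ((1 + 0.0135)^19 − 1) = $406,705.00 × 0.2901830… = $118,018.8678…
Penalties + interest = $115,910.9250 + $118,018.8678… = $233,929.79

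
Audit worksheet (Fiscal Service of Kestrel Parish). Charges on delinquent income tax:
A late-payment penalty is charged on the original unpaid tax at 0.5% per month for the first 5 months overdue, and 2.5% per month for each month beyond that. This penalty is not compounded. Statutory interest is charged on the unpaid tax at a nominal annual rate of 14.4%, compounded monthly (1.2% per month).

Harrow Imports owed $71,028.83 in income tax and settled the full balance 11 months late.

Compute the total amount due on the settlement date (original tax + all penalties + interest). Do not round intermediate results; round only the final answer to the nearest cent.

Penalty, months 1–5: 5 × 0.5% × $71,028.83 = $1,775.72…
Penalty, months 6–11: 6 × 2.5% × $71,028.83 = $10,654.32…
Interest: $71,028.83 × ((1 + 0.012)^11 − 1) = $71,028.83 × 0.1402121… = $9,959.0999…
Total = $71,028.83 + $12,430.0453… + $9,959.0999… = $93,417.98

$93,417.98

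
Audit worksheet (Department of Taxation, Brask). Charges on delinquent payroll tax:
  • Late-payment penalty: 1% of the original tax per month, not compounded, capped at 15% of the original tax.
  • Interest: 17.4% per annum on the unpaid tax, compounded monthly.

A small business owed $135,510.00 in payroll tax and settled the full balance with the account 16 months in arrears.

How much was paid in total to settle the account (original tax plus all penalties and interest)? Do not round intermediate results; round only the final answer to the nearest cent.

Penalty (uncapped): 16 × 1% × $135,510.00 = $21,681.60; cap = 15% × $135,510.00 = $20,326.50 → penalty = $20,326.50
Interest (17.4%/yr ÷ 12 = 1.45%/month): $135,510.00 × ((1 + 0.0145)^16 − 1) = $35,099.8759…
Total = $135,510.00 + $20,326.5000 + $35,099.8759… = $190,936.38

$190,936.38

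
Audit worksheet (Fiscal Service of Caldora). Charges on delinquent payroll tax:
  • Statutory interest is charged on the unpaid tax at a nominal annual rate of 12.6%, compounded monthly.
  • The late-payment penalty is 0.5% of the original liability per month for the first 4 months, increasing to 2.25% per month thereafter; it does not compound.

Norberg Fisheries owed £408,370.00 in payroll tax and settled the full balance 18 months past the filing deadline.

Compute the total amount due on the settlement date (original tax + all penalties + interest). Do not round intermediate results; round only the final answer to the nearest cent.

£629,645.77

Penalty, months 1–4: 4 × 0.5% × £408,370.00 = £8,167.40
Penalty, months 5–18: 14 × 2.25% × £408,370.00 = £128,636.55
Interest (12.6%/yr ÷ 12 = 1.05%/month): £408,370.00 × ((1 + 0.0105)^18 − 1) = £84,471.8186…
Total = £408,370.00 + £136,803.9500 + £84,471.8186… = £629,645.77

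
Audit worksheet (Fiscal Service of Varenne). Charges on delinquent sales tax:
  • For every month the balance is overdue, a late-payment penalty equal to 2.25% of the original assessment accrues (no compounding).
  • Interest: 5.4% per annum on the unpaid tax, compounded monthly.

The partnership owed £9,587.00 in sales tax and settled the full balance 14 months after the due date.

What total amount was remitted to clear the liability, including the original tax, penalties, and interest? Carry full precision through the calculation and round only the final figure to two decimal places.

£13,228.87

Late-payment penalty = 2.25% × £9,587.00 × 14 mo = £3,019.91…
Interest (5.4%/yr ÷ 12 = 0.45%/month): £9,587.00 × ((1 + 0.0045)^14 − 1) = £621.9694…
Total = £9,587.00 + £3,019.9050 + £621.9694… = £13,228.87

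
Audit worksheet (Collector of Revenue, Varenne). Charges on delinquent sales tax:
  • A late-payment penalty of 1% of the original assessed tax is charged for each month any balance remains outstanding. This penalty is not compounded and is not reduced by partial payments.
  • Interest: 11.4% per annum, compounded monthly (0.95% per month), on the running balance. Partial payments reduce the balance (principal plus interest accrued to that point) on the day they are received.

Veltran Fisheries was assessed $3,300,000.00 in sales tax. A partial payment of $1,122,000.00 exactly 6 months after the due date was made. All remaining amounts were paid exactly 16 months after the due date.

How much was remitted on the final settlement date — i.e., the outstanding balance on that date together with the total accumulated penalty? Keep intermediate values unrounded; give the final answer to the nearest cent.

Balance at month 6: $3,300,000.0000 × (1 + 0.0095)^6 = $3,492,624.3665…
After $1,122,000.00 payment: $3,492,624.3665… − $1,122,000.00 = $2,370,624.3665…
Balance at month 16: $2,370,624.3665… × (1 + 0.0095)^10 = $2,605,709.3826…
Penalty: 16 × 1% × $3,300,000.00 = $528,000.00
Final settlement = outstanding balance + penalty = $2,605,709.3826… + $528,000.00 = $3,133,709.38

$3,133,709.38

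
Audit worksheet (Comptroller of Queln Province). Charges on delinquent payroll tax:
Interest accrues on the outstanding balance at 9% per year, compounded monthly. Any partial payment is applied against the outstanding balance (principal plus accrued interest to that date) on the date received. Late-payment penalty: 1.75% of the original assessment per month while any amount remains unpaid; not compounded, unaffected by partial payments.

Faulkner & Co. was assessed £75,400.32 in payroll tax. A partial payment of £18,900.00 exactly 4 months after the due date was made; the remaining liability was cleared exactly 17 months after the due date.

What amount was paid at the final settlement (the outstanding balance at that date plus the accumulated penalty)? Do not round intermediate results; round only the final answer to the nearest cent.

Monthly rate = 9% ÷ 12 = 0.75%
Balance at month 4: £75,400.3200 × (1 + 0.0075)^4 = £77,687.9047…
After £18,900.00 payment: £77,687.9047… − £18,900.00 = £58,787.9047…
Balance at month 17: £58,787.9047… × (1 + 0.0075)^13 = £64,784.8853…
Penalty: 17 × 1.75% × £75,400.32 = £22,431.60…
Final settlement = outstanding balance + penalty = £64,784.8853… + £22,431.60… = £87,216.48

£87,216.48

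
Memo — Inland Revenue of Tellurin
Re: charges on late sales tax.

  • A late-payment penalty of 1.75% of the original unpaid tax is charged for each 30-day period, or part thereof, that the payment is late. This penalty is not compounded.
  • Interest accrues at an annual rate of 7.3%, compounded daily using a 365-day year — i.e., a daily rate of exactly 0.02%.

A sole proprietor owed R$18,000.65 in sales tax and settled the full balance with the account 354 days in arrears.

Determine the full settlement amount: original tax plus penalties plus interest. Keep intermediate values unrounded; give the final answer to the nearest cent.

R$23,101.29

Penalty periods: ⌈354/30⌉ = 12; penalty = 12 × 1.75% × R$18,000.65 = R$3,780.14…
Interest: R$18,000.65 × ((1 + 0.0002)^354 − 1) = R$18,000.65 × 0.07335893… = R$1,320.5085…
Total = R$18,000.65 + R$3,780.1365 + R$1,320.5085… = R$23,101.29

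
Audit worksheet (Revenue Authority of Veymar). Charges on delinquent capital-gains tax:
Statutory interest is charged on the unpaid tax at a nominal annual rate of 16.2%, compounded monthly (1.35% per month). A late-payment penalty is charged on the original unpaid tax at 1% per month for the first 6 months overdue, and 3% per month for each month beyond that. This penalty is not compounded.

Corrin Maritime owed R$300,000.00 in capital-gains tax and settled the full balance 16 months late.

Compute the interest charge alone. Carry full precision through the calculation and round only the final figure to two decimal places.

R$71,793.08

Interest: R$300,000.00 × ((1 + 0.0135)^16 − 1) = R$300,000.00 × 0.2393103… = R$71,793.0808…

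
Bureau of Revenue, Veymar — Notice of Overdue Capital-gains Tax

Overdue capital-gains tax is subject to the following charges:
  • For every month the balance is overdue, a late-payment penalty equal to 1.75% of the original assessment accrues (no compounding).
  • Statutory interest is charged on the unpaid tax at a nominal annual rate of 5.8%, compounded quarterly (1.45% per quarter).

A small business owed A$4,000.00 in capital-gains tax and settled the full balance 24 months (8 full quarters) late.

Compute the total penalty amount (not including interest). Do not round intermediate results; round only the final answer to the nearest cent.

A$1,680.00

Late-payment penalty = 1.75% × A$4,000.00 × 24 mo = A$1,680.00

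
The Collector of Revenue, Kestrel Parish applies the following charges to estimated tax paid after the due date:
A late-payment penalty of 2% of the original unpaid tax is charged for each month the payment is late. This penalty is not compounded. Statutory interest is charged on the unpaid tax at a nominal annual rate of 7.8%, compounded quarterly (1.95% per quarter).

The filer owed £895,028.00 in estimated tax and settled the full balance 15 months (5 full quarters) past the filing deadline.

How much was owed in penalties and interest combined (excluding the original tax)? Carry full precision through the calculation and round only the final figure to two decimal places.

Late-payment penalty: 15 × 2% × £895,028.00 = £268,508.40
Interest: £895,028.00 × ((1 + 0.0195)^5 − 1) = £895,028.00 × 0.1013774… = £90,735.5888…
Penalties + interest = £268,508.4000 + £90,735.5888… = £359,243.99

£359,243.99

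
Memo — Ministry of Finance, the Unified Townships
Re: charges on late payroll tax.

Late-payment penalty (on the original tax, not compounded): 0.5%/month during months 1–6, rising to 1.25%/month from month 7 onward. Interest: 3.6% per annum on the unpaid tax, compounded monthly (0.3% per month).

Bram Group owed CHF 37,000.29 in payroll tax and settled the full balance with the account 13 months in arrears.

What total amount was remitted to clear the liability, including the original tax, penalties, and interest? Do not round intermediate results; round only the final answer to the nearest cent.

CHF 42,817.10

Penalty, months 1–6: 6 × 0.5% × CHF 37,000.29 = CHF 1,110.01…
Penalty, months 7–13: 7 × 1.25% × CHF 37,000.29 = CHF 3,237.53…
Interest: CHF 37,000.29 × ((1 + 0.003)^13 − 1) = CHF 37,000.29 × 0.0397098… = CHF 1,469.2734…
Total = CHF 37,000.29 + CHF 4,347.5341… + CHF 1,469.2734… = CHF 42,817.10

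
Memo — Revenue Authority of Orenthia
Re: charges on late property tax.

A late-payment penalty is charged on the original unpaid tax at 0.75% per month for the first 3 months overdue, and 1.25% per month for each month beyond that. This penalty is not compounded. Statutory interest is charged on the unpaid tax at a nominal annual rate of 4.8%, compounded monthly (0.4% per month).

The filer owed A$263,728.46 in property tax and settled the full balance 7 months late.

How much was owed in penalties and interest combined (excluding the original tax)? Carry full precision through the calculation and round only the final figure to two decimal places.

A$26,593.92

Penalty, months 1–3: 3 × 0.75% × A$263,728.46 = A$5,933.89…
Penalty, months 4–7: 4 × 1.25% × A$263,728.46 = A$13,186.42…
Interest: A$263,728.46 × ((1 + 0.004)^7 − 1) = A$263,728.46 × 0.0283382… = A$7,473.6028…
Penalties + interest = A$19,120.3134… + A$7,473.6028… = A$26,593.92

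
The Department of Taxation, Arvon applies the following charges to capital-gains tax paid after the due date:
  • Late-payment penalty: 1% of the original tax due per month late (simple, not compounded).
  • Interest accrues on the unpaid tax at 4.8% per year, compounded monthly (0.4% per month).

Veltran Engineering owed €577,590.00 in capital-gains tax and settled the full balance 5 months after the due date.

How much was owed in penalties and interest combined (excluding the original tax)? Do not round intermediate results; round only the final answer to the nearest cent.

Late-payment penalty: 5 × 1% × €577,590.00 = €28,879.50
Interest: €577,590.00 × ((1 + 0.004)^5 − 1) = €577,590.00 × 0.0201606… = €11,644.5848…
Penalties + interest = €28,879.5000 + €11,644.5848… = €40,524.08

€40,524.08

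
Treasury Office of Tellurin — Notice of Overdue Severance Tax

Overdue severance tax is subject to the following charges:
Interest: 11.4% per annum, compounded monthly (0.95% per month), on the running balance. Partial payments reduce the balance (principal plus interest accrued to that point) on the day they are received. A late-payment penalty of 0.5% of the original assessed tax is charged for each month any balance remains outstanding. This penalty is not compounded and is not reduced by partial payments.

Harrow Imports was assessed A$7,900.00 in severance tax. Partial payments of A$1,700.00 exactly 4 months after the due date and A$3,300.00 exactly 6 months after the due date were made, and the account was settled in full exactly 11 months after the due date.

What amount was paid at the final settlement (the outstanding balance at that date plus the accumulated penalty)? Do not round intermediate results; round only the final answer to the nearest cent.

Balance at month 4: A$7,900.0000 × (1 + 0.0095)^4 = A$8,204.5050…
After A$1,700.00 payment: A$8,204.5050… − A$1,700.00 = A$6,504.5050…
Balance at month 6: A$6,504.5050… × (1 + 0.0095)^2 = A$6,628.6776…
After A$3,300.00 payment: A$6,628.6776… − A$3,300.00 = A$3,328.6776…
Balance at month 11: A$3,328.6776… × (1 + 0.0095)^5 = A$3,489.8226…
Penalty: 11 × 0.5% × A$7,900.00 = A$434.50
Final settlement = outstanding balance + penalty = A$3,489.8226… + A$434.50 = A$3,924.32

A$3,924.32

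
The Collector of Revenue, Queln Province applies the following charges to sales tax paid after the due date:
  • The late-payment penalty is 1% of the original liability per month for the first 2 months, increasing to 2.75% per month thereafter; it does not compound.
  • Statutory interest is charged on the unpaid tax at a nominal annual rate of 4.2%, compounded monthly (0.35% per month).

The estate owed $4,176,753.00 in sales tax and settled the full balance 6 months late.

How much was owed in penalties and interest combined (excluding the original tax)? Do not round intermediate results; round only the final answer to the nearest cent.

$631,460.77

Penalty, months 1–2: 2 × 1% × $4,176,753.00 = $83,535.06
Penalty, months 3–6: 4 × 2.75% × $4,176,753.00 = $459,442.83
Interest: $4,176,753.00 × ((1 + 0.0035)^6 − 1) = $4,176,753.00 × 0.0211846… = $88,482.8823…
Penalties + interest = $542,977.8900 + $88,482.8823… = $631,460.77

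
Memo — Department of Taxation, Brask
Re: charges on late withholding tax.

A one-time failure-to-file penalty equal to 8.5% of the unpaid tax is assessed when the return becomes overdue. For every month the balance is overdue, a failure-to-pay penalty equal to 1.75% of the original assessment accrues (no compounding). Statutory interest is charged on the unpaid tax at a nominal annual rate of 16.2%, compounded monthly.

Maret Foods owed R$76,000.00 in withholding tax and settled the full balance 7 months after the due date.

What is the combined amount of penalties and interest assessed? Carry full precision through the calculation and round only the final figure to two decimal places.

R$23,249.50

Failure-to-file penalty: 8.5% × R$76,000.00 = R$6,460.00
Failure-to-pay penalty: 7 × 1.75% × R$76,000.00 = R$9,310.00
Interest (16.2%/yr ÷ 12 = 1.35%/month): R$76,000.00 × ((1 + 0.0135)^7 − 1) = R$7,479.5047…
Penalties + interest = R$15,770.0000 + R$7,479.5047… = R$23,249.50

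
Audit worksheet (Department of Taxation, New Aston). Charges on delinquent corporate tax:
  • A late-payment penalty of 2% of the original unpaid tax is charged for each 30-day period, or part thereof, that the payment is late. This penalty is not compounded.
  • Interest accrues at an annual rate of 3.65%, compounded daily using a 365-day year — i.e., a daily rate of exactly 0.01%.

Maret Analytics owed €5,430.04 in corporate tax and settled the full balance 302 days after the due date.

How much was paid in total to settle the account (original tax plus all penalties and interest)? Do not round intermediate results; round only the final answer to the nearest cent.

€6,791.13

Penalty periods: ⌈302/30⌉ = 11; penalty = 11 × 2% × €5,430.04 = €1,194.61…
Interest: €5,430.04 × ((1 + 0.0001)^302 − 1) = €5,430.04 × 0.03065909… = €166.4801…
Total = €5,430.04 + €1,194.6088 + €166.4801… = €6,791.13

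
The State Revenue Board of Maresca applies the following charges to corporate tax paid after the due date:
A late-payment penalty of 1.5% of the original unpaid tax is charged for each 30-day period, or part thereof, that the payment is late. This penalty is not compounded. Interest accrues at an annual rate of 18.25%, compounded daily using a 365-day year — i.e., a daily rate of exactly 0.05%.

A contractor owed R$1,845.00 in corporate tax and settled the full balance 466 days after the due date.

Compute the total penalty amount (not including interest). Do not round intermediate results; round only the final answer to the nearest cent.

Penalty periods: ⌈466/30⌉ = 16; penalty = 16 × 1.5% × R$1,845.00 = R$442.80

R$442.80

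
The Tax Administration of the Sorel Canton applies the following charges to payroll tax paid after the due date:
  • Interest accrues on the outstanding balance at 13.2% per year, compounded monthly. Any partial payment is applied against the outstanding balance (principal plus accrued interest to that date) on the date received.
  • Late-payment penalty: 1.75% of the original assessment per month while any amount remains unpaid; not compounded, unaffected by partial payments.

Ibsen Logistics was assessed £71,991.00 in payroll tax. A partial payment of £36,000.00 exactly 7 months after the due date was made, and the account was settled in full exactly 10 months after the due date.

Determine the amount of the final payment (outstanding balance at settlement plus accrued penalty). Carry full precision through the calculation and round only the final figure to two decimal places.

Monthly rate = 13.2% ÷ 12 = 1.1%
Balance at month 7: £71,991.0000 × (1 + 0.011)^7 = £77,720.6270…
After £36,000.00 payment: £77,720.6270… − £36,000.00 = £41,720.6270…
Balance at month 10: £41,720.6270… × (1 + 0.011)^3 = £43,112.6078…
Penalty: 10 × 1.75% × £71,991.00 = £12,598.43…
Final settlement = outstanding balance + penalty = £43,112.6078… + £12,598.43… = £55,711.03

£55,711.03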